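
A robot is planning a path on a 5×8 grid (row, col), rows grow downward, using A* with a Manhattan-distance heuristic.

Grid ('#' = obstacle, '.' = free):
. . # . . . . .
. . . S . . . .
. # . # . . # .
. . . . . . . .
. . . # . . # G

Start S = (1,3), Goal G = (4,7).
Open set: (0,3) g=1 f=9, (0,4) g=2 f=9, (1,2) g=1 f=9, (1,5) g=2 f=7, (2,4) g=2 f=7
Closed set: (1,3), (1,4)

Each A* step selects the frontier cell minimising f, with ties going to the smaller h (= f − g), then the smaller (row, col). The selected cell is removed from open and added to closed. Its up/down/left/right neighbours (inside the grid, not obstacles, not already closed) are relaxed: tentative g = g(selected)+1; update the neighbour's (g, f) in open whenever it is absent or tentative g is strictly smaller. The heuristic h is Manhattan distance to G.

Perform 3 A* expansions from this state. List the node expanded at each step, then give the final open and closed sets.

step 1: expand (1,5) (f=7, h=5) → closed; open now [(0,3) g=1 f=9, (0,4) g=2 f=9, (0,5) g=3 f=9, (1,2) g=1 f=9, (1,6) g=3 f=7, (2,4) g=2 f=7, (2,5) g=3 f=7]
step 2: expand (1,6) (f=7, h=4) → closed; open now [(0,3) g=1 f=9, (0,4) g=2 f=9, (0,5) g=3 f=9, (0,6) g=4 f=9, (1,2) g=1 f=9, (1,7) g=4 f=7, (2,4) g=2 f=7, (2,5) g=3 f=7]
step 3: expand (1,7) (f=7, h=3) → closed; open now [(0,3) g=1 f=9, (0,4) g=2 f=9, (0,5) g=3 f=9, (0,6) g=4 f=9, (0,7) g=5 f=9, (1,2) g=1 f=9, (2,4) g=2 f=7, (2,5) g=3 f=7, (2,7) g=5 f=7]

order=[(1,5) → (1,6) → (1,7)]; open=[(0,3) g=1 f=9, (0,4) g=2 f=9, (0,5) g=3 f=9, (0,6) g=4 f=9, (0,7) g=5 f=9, (1,2) g=1 f=9, (2,4) g=2 f=7, (2,5) g=3 f=7, (2,7) g=5 f=7]; closed=[(1,3), (1,4), (1,5), (1,6), (1,7)]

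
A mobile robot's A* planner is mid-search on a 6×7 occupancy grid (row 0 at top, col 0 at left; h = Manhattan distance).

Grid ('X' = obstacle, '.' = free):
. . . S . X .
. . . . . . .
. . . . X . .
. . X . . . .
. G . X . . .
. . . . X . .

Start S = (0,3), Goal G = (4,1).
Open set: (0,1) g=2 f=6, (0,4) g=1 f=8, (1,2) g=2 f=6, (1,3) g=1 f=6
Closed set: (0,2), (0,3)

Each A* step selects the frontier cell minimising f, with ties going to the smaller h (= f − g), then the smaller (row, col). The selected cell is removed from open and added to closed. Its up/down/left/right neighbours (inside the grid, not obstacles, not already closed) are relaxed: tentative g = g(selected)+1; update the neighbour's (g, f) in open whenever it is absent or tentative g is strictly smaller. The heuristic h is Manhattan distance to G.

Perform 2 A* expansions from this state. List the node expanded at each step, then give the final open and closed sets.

order=[(0,1) → (1,1)]; open=[(0,0) g=3 f=8, (0,4) g=1 f=8, (1,0) g=4 f=8, (1,2) g=2 f=6, (1,3) g=1 f=6, (2,1) g=4 f=6]; closed=[(0,1), (0,2), (0,3), (1,1)]

step 1: expand (0,1) (f=6, h=4) → closed; open now [(0,0) g=3 f=8, (0,4) g=1 f=8, (1,1) g=3 f=6, (1,2) g=2 f=6, (1,3) g=1 f=6]
step 2: expand (1,1) (f=6, h=3) → closed; open now [(0,0) g=3 f=8, (0,4) g=1 f=8, (1,0) g=4 f=8, (1,2) g=2 f=6, (1,3) g=1 f=6, (2,1) g=4 f=6]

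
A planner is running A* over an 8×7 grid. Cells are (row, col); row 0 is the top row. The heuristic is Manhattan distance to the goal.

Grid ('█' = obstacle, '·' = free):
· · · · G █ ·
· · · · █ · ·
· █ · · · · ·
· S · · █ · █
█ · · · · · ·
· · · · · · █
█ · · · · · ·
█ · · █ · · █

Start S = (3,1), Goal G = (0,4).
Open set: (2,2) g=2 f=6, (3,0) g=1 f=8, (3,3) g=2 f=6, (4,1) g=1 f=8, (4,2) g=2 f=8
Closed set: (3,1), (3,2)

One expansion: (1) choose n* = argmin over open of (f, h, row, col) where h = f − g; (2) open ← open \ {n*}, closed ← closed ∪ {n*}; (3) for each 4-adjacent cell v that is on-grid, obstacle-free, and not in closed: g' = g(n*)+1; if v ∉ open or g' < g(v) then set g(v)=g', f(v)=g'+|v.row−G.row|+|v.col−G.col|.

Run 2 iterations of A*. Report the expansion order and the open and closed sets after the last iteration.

step 1: expand (2,2) (f=6, h=4) → closed; open now [(1,2) g=3 f=6, (2,3) g=3 f=6, (3,0) g=1 f=8, (3,3) g=2 f=6, (4,1) g=1 f=8, (4,2) g=2 f=8]
step 2: expand (1,2) (f=6, h=3) → closed; open now [(0,2) g=4 f=6, (1,1) g=4 f=8, (1,3) g=4 f=6, (2,3) g=3 f=6, (3,0) g=1 f=8, (3,3) g=2 f=6, (4,1) g=1 f=8, (4,2) g=2 f=8]

order=[(2,2) → (1,2)]; open=[(0,2) g=4 f=6, (1,1) g=4 f=8, (1,3) g=4 f=6, (2,3) g=3 f=6, (3,0) g=1 f=8, (3,3) g=2 f=6, (4,1) g=1 f=8, (4,2) g=2 f=8]; closed=[(1,2), (2,2), (3,1), (3,2)]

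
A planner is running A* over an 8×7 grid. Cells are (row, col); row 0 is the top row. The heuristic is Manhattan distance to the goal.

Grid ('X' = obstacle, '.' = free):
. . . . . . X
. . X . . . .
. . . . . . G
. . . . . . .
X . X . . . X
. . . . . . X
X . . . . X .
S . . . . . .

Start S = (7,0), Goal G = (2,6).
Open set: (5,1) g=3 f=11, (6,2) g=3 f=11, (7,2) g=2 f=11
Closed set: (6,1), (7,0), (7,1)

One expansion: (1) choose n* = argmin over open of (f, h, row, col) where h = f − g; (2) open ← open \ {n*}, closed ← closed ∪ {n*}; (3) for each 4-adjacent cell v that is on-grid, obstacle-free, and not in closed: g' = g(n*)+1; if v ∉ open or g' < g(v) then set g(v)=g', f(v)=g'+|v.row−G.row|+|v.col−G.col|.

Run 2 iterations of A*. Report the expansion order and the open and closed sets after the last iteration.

step 1: expand (5,1) (f=11, h=8) → closed; open now [(4,1) g=4 f=11, (5,0) g=4 f=13, (5,2) g=4 f=11, (6,2) g=3 f=11, (7,2) g=2 f=11]
step 2: expand (4,1) (f=11, h=7) → closed; open now [(3,1) g=5 f=11, (5,0) g=4 f=13, (5,2) g=4 f=11, (6,2) g=3 f=11, (7,2) g=2 f=11]

order=[(5,1) → (4,1)]; open=[(3,1) g=5 f=11, (5,0) g=4 f=13, (5,2) g=4 f=11, (6,2) g=3 f=11, (7,2) g=2 f=11]; closed=[(4,1), (5,1), (6,1), (7,0), (7,1)]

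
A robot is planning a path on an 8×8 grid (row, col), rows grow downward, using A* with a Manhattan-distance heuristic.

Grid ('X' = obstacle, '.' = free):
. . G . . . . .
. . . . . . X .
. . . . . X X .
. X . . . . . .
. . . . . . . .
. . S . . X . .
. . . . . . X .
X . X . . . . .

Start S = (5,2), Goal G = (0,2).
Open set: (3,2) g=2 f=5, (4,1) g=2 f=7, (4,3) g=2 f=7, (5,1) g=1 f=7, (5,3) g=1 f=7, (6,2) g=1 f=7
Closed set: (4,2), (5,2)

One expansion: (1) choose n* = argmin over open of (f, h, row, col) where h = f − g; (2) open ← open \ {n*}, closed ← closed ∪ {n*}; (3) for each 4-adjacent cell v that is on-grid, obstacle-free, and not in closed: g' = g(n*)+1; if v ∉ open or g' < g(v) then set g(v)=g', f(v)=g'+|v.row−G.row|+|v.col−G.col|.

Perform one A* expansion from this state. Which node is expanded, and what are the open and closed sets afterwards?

expanded=(3,2); open=[(2,2) g=3 f=5, (3,3) g=3 f=7, (4,1) g=2 f=7, (4,3) g=2 f=7, (5,1) g=1 f=7, (5,3) g=1 f=7, (6,2) g=1 f=7]; closed=[(3,2), (4,2), (5,2)]

step 1: expand (3,2) (f=5, h=3) → closed; open now [(2,2) g=3 f=5, (3,3) g=3 f=7, (4,1) g=2 f=7, (4,3) g=2 f=7, (5,1) g=1 f=7, (5,3) g=1 f=7, (6,2) g=1 f=7]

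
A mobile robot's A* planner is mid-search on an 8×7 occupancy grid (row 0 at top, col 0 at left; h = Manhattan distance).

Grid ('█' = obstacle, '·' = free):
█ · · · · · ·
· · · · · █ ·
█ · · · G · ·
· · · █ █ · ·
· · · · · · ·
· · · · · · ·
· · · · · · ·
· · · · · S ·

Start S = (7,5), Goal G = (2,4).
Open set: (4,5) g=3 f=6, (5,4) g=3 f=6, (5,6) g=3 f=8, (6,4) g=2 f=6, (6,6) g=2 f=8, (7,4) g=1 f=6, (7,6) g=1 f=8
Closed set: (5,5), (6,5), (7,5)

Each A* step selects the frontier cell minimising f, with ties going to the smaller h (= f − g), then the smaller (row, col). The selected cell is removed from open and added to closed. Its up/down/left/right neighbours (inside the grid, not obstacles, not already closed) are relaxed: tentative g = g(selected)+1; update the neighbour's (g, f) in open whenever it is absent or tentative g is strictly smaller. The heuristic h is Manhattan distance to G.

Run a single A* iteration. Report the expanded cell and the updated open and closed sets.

expanded=(4,5); open=[(3,5) g=4 f=6, (4,4) g=4 f=6, (4,6) g=4 f=8, (5,4) g=3 f=6, (5,6) g=3 f=8, (6,4) g=2 f=6, (6,6) g=2 f=8, (7,4) g=1 f=6, (7,6) g=1 f=8]; closed=[(4,5), (5,5), (6,5), (7,5)]

step 1: expand (4,5) (f=6, h=3) → closed; open now [(3,5) g=4 f=6, (4,4) g=4 f=6, (4,6) g=4 f=8, (5,4) g=3 f=6, (5,6) g=3 f=8, (6,4) g=2 f=6, (6,6) g=2 f=8, (7,4) g=1 f=6, (7,6) g=1 f=8]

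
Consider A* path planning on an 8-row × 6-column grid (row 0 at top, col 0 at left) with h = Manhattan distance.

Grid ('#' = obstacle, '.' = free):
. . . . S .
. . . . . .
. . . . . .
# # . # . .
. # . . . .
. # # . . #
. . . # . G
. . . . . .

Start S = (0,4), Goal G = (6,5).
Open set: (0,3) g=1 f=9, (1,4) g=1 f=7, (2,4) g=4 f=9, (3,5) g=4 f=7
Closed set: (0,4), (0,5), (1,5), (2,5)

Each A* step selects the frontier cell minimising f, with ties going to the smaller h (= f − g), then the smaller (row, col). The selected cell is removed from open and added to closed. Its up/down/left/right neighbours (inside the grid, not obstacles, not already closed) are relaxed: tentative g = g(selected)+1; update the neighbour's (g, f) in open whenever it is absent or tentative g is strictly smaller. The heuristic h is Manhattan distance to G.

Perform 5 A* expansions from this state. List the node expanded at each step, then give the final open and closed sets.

step 1: expand (3,5) (f=7, h=3) → closed; open now [(0,3) g=1 f=9, (1,4) g=1 f=7, (2,4) g=4 f=9, (3,4) g=5 f=9, (4,5) g=5 f=7]
step 2: expand (4,5) (f=7, h=2) → closed; open now [(0,3) g=1 f=9, (1,4) g=1 f=7, (2,4) g=4 f=9, (3,4) g=5 f=9, (4,4) g=6 f=9]
step 3: expand (1,4) (f=7, h=6) → closed; open now [(0,3) g=1 f=9, (1,3) g=2 f=9, (2,4) g=2 f=7, (3,4) g=5 f=9, (4,4) g=6 f=9]
step 4: expand (2,4) (f=7, h=5) → closed; open now [(0,3) g=1 f=9, (1,3) g=2 f=9, (2,3) g=3 f=9, (3,4) g=3 f=7, (4,4) g=6 f=9]
step 5: expand (3,4) (f=7, h=4) → closed; open now [(0,3) g=1 f=9, (1,3) g=2 f=9, (2,3) g=3 f=9, (4,4) g=4 f=7]

order=[(3,5) → (4,5) → (1,4) → (2,4) → (3,4)]; open=[(0,3) g=1 f=9, (1,3) g=2 f=9, (2,3) g=3 f=9, (4,4) g=4 f=7]; closed=[(0,4), (0,5), (1,4), (1,5), (2,4), (2,5), (3,4), (3,5), (4,5)]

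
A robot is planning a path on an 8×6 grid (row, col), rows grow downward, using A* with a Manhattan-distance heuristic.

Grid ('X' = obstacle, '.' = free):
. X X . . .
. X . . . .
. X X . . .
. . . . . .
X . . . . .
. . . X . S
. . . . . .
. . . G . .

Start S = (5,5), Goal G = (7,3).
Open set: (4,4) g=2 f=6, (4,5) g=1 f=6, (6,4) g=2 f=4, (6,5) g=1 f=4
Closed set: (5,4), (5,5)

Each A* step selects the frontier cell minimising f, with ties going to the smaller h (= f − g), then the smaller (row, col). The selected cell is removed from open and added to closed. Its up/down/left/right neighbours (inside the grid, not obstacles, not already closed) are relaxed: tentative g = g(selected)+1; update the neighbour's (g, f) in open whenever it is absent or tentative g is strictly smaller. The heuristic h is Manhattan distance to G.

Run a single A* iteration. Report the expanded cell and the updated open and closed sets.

step 1: expand (6,4) (f=4, h=2) → closed; open now [(4,4) g=2 f=6, (4,5) g=1 f=6, (6,3) g=3 f=4, (6,5) g=1 f=4, (7,4) g=3 f=4]

expanded=(6,4); open=[(4,4) g=2 f=6, (4,5) g=1 f=6, (6,3) g=3 f=4, (6,5) g=1 f=4, (7,4) g=3 f=4]; closed=[(5,4), (5,5), (6,4)]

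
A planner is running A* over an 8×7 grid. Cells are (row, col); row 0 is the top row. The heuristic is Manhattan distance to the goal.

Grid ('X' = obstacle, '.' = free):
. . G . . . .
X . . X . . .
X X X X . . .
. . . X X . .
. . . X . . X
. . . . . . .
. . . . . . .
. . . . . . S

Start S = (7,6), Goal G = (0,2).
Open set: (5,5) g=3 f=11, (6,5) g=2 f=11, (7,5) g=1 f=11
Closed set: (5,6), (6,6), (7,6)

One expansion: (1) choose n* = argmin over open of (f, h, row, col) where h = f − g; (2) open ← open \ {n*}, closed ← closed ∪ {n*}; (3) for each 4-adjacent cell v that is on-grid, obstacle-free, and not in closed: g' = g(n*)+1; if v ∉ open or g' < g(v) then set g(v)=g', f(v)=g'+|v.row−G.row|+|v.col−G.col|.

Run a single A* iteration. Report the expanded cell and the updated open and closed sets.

step 1: expand (5,5) (f=11, h=8) → closed; open now [(4,5) g=4 f=11, (5,4) g=4 f=11, (6,5) g=2 f=11, (7,5) g=1 f=11]

expanded=(5,5); open=[(4,5) g=4 f=11, (5,4) g=4 f=11, (6,5) g=2 f=11, (7,5) g=1 f=11]; closed=[(5,5), (5,6), (6,6), (7,6)]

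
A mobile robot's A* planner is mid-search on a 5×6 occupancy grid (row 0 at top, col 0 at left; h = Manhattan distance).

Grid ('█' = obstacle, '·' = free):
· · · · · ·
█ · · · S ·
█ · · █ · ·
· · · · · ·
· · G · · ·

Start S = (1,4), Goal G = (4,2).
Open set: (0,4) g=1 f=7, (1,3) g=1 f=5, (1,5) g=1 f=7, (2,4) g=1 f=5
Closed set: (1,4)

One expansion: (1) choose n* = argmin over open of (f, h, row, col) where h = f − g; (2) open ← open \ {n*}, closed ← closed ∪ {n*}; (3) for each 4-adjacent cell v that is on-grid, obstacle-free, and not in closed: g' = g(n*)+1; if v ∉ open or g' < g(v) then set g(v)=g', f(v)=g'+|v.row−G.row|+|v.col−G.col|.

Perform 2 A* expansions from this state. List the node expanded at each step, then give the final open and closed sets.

step 1: expand (1,3) (f=5, h=4) → closed; open now [(0,3) g=2 f=7, (0,4) g=1 f=7, (1,2) g=2 f=5, (1,5) g=1 f=7, (2,4) g=1 f=5]
step 2: expand (1,2) (f=5, h=3) → closed; open now [(0,2) g=3 f=7, (0,3) g=2 f=7, (0,4) g=1 f=7, (1,1) g=3 f=7, (1,5) g=1 f=7, (2,2) g=3 f=5, (2,4) g=1 f=5]

order=[(1,3) → (1,2)]; open=[(0,2) g=3 f=7, (0,3) g=2 f=7, (0,4) g=1 f=7, (1,1) g=3 f=7, (1,5) g=1 f=7, (2,2) g=3 f=5, (2,4) g=1 f=5]; closed=[(1,2), (1,3), (1,4)]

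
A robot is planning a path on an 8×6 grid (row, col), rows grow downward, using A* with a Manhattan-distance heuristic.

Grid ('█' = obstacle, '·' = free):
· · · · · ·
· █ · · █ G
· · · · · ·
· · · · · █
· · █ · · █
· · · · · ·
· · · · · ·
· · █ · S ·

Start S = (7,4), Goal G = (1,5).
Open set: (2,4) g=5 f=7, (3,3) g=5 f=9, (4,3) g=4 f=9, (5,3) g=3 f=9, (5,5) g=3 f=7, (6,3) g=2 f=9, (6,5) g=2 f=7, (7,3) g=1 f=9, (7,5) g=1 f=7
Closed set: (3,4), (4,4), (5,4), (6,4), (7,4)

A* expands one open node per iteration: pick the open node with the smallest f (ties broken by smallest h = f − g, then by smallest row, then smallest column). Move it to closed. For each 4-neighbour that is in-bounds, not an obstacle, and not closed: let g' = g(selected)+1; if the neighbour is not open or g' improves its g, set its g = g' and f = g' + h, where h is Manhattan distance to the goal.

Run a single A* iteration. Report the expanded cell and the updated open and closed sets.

step 1: expand (2,4) (f=7, h=2) → closed; open now [(2,3) g=6 f=9, (2,5) g=6 f=7, (3,3) g=5 f=9, (4,3) g=4 f=9, (5,3) g=3 f=9, (5,5) g=3 f=7, (6,3) g=2 f=9, (6,5) g=2 f=7, (7,3) g=1 f=9, (7,5) g=1 f=7]

expanded=(2,4); open=[(2,3) g=6 f=9, (2,5) g=6 f=7, (3,3) g=5 f=9, (4,3) g=4 f=9, (5,3) g=3 f=9, (5,5) g=3 f=7, (6,3) g=2 f=9, (6,5) g=2 f=7, (7,3) g=1 f=9, (7,5) g=1 f=7]; closed=[(2,4), (3,4), (4,4), (5,4), (6,4), (7,4)]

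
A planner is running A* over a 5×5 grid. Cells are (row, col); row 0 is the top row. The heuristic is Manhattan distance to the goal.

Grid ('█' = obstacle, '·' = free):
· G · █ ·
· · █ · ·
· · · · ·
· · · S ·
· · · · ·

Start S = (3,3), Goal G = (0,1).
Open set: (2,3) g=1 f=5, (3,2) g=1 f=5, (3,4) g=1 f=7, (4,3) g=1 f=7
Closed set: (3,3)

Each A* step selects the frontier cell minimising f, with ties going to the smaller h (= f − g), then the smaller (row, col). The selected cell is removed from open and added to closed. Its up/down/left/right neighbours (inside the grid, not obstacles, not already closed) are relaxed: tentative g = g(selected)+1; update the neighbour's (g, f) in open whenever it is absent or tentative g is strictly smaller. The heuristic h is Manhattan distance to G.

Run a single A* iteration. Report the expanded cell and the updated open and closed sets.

step 1: expand (2,3) (f=5, h=4) → closed; open now [(1,3) g=2 f=5, (2,2) g=2 f=5, (2,4) g=2 f=7, (3,2) g=1 f=5, (3,4) g=1 f=7, (4,3) g=1 f=7]

expanded=(2,3); open=[(1,3) g=2 f=5, (2,2) g=2 f=5, (2,4) g=2 f=7, (3,2) g=1 f=5, (3,4) g=1 f=7, (4,3) g=1 f=7]; closed=[(2,3), (3,3)]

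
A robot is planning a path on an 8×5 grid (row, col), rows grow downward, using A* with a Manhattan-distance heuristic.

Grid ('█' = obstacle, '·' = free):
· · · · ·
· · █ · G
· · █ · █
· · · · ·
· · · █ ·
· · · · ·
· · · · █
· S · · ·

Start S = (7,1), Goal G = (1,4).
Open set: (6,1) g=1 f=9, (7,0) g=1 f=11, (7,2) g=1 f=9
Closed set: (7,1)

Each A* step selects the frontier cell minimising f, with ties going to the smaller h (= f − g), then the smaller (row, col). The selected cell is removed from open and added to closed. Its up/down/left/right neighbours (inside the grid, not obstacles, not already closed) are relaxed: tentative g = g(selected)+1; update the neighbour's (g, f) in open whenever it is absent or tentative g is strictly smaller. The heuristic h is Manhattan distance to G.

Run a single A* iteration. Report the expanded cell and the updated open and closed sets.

step 1: expand (6,1) (f=9, h=8) → closed; open now [(5,1) g=2 f=9, (6,0) g=2 f=11, (6,2) g=2 f=9, (7,0) g=1 f=11, (7,2) g=1 f=9]

expanded=(6,1); open=[(5,1) g=2 f=9, (6,0) g=2 f=11, (6,2) g=2 f=9, (7,0) g=1 f=11, (7,2) g=1 f=9]; closed=[(6,1), (7,1)]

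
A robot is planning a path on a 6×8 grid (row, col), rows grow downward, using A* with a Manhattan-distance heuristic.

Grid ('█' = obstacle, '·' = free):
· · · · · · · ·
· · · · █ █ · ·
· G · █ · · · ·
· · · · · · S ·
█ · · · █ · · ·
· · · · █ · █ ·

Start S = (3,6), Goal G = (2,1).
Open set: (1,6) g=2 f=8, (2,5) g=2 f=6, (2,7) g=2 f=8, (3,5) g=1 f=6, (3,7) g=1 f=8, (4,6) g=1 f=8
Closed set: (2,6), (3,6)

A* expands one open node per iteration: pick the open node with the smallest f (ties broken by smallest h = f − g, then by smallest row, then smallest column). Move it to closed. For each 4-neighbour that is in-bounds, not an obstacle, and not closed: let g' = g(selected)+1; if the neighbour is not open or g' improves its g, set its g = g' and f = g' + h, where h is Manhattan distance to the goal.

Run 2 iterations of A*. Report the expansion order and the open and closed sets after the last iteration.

step 1: expand (2,5) (f=6, h=4) → closed; open now [(1,6) g=2 f=8, (2,4) g=3 f=6, (2,7) g=2 f=8, (3,5) g=1 f=6, (3,7) g=1 f=8, (4,6) g=1 f=8]
step 2: expand (2,4) (f=6, h=3) → closed; open now [(1,6) g=2 f=8, (2,7) g=2 f=8, (3,4) g=4 f=8, (3,5) g=1 f=6, (3,7) g=1 f=8, (4,6) g=1 f=8]

order=[(2,5) → (2,4)]; open=[(1,6) g=2 f=8, (2,7) g=2 f=8, (3,4) g=4 f=8, (3,5) g=1 f=6, (3,7) g=1 f=8, (4,6) g=1 f=8]; closed=[(2,4), (2,5), (2,6), (3,6)]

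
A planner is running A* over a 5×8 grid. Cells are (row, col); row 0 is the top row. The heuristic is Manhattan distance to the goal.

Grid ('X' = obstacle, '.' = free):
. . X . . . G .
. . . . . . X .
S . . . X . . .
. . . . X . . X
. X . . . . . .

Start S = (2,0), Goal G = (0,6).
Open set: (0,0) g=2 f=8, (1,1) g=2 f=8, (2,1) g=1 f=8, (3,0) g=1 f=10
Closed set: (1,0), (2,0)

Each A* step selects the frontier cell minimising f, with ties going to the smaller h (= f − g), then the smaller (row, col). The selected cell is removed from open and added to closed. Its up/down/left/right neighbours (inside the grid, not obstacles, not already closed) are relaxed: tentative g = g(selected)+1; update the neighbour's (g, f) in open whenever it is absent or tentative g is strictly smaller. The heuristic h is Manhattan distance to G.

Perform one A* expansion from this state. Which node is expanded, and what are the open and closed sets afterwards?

step 1: expand (0,0) (f=8, h=6) → closed; open now [(0,1) g=3 f=8, (1,1) g=2 f=8, (2,1) g=1 f=8, (3,0) g=1 f=10]

expanded=(0,0); open=[(0,1) g=3 f=8, (1,1) g=2 f=8, (2,1) g=1 f=8, (3,0) g=1 f=10]; closed=[(0,0), (1,0), (2,0)]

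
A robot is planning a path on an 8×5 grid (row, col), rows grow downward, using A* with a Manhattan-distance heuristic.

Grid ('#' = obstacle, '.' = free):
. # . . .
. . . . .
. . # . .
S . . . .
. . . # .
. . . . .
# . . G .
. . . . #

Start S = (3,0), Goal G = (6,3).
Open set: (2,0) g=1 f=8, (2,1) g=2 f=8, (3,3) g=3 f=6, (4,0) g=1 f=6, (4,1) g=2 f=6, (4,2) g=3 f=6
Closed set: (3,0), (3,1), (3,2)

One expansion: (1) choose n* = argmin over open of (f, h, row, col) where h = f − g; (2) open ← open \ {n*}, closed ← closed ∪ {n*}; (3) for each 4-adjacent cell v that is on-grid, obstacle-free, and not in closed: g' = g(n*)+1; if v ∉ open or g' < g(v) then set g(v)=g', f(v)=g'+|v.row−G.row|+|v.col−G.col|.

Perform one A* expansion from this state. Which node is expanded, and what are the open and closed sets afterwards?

step 1: expand (3,3) (f=6, h=3) → closed; open now [(2,0) g=1 f=8, (2,1) g=2 f=8, (2,3) g=4 f=8, (3,4) g=4 f=8, (4,0) g=1 f=6, (4,1) g=2 f=6, (4,2) g=3 f=6]

expanded=(3,3); open=[(2,0) g=1 f=8, (2,1) g=2 f=8, (2,3) g=4 f=8, (3,4) g=4 f=8, (4,0) g=1 f=6, (4,1) g=2 f=6, (4,2) g=3 f=6]; closed=[(3,0), (3,1), (3,2), (3,3)]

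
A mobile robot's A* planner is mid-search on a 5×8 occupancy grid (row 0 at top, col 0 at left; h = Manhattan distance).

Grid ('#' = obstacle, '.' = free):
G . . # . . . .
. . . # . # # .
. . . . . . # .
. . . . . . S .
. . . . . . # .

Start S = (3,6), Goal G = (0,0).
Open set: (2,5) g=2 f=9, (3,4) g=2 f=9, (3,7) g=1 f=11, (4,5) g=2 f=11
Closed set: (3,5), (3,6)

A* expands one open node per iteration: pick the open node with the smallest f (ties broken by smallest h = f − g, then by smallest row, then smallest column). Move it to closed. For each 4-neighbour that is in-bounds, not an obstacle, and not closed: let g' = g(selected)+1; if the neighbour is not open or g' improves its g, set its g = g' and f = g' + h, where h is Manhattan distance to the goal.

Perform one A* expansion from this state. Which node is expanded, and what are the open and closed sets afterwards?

step 1: expand (2,5) (f=9, h=7) → closed; open now [(2,4) g=3 f=9, (3,4) g=2 f=9, (3,7) g=1 f=11, (4,5) g=2 f=11]

expanded=(2,5); open=[(2,4) g=3 f=9, (3,4) g=2 f=9, (3,7) g=1 f=11, (4,5) g=2 f=11]; closed=[(2,5), (3,5), (3,6)]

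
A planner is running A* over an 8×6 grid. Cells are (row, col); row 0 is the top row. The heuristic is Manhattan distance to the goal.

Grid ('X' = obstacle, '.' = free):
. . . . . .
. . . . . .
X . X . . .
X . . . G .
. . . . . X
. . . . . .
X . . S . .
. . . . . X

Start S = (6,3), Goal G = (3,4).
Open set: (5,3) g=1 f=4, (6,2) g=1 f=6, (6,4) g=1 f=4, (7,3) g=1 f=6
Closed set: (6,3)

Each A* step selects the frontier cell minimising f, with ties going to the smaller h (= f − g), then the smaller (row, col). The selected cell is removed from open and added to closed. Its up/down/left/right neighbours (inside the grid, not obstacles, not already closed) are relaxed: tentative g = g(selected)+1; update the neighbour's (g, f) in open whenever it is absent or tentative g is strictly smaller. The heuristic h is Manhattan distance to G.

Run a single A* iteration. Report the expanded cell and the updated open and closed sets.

expanded=(5,3); open=[(4,3) g=2 f=4, (5,2) g=2 f=6, (5,4) g=2 f=4, (6,2) g=1 f=6, (6,4) g=1 f=4, (7,3) g=1 f=6]; closed=[(5,3), (6,3)]

step 1: expand (5,3) (f=4, h=3) → closed; open now [(4,3) g=2 f=4, (5,2) g=2 f=6, (5,4) g=2 f=4, (6,2) g=1 f=6, (6,4) g=1 f=4, (7,3) g=1 f=6]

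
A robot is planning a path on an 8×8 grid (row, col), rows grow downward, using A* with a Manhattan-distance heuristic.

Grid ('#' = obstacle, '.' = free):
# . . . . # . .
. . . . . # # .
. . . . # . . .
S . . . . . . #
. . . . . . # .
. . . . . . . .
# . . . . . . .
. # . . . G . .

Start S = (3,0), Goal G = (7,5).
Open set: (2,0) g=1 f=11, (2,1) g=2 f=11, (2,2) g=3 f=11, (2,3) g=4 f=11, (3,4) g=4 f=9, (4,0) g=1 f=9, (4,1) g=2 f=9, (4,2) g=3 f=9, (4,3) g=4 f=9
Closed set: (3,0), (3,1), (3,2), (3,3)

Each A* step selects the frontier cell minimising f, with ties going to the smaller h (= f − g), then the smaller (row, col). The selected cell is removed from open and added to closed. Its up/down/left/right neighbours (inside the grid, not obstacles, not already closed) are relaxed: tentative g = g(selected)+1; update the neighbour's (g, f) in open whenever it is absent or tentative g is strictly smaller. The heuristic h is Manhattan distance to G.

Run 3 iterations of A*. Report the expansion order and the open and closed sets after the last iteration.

step 1: expand (3,4) (f=9, h=5) → closed; open now [(2,0) g=1 f=11, (2,1) g=2 f=11, (2,2) g=3 f=11, (2,3) g=4 f=11, (3,5) g=5 f=9, (4,0) g=1 f=9, (4,1) g=2 f=9, (4,2) g=3 f=9, (4,3) g=4 f=9, (4,4) g=5 f=9]
step 2: expand (3,5) (f=9, h=4) → closed; open now [(2,0) g=1 f=11, (2,1) g=2 f=11, (2,2) g=3 f=11, (2,3) g=4 f=11, (2,5) g=6 f=11, (3,6) g=6 f=11, (4,0) g=1 f=9, (4,1) g=2 f=9, (4,2) g=3 f=9, (4,3) g=4 f=9, (4,4) g=5 f=9, (4,5) g=6 f=9]
step 3: expand (4,5) (f=9, h=3) → closed; open now [(2,0) g=1 f=11, (2,1) g=2 f=11, (2,2) g=3 f=11, (2,3) g=4 f=11, (2,5) g=6 f=11, (3,6) g=6 f=11, (4,0) g=1 f=9, (4,1) g=2 f=9, (4,2) g=3 f=9, (4,3) g=4 f=9, (4,4) g=5 f=9, (5,5) g=7 f=9]

order=[(3,4) → (3,5) → (4,5)]; open=[(2,0) g=1 f=11, (2,1) g=2 f=11, (2,2) g=3 f=11, (2,3) g=4 f=11, (2,5) g=6 f=11, (3,6) g=6 f=11, (4,0) g=1 f=9, (4,1) g=2 f=9, (4,2) g=3 f=9, (4,3) g=4 f=9, (4,4) g=5 f=9, (5,5) g=7 f=9]; closed=[(3,0), (3,1), (3,2), (3,3), (3,4), (3,5), (4,5)]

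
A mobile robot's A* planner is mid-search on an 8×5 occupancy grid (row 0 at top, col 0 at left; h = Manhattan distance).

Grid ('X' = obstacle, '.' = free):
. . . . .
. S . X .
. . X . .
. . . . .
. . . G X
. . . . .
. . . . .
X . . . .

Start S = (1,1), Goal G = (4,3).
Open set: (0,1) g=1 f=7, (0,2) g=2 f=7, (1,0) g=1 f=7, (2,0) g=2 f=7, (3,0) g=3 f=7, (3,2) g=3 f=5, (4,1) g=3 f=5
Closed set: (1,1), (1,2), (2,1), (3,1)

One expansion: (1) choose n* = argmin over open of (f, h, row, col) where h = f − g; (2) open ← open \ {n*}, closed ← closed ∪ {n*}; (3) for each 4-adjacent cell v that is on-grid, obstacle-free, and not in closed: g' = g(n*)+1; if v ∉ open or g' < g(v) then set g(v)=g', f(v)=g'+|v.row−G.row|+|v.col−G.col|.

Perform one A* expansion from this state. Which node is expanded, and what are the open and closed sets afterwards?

expanded=(3,2); open=[(0,1) g=1 f=7, (0,2) g=2 f=7, (1,0) g=1 f=7, (2,0) g=2 f=7, (3,0) g=3 f=7, (3,3) g=4 f=5, (4,1) g=3 f=5, (4,2) g=4 f=5]; closed=[(1,1), (1,2), (2,1), (3,1), (3,2)]

step 1: expand (3,2) (f=5, h=2) → closed; open now [(0,1) g=1 f=7, (0,2) g=2 f=7, (1,0) g=1 f=7, (2,0) g=2 f=7, (3,0) g=3 f=7, (3,3) g=4 f=5, (4,1) g=3 f=5, (4,2) g=4 f=5]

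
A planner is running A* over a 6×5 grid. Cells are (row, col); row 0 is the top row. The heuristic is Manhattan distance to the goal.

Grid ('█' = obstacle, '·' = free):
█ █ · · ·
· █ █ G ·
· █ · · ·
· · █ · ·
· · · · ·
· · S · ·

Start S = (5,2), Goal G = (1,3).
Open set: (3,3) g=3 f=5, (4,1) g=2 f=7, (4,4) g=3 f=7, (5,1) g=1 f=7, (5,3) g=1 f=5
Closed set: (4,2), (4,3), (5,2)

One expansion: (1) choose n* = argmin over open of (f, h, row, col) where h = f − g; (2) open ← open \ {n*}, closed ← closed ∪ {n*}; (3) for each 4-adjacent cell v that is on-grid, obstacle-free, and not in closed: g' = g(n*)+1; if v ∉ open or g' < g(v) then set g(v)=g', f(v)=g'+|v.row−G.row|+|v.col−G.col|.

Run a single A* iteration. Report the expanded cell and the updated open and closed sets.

step 1: expand (3,3) (f=5, h=2) → closed; open now [(2,3) g=4 f=5, (3,4) g=4 f=7, (4,1) g=2 f=7, (4,4) g=3 f=7, (5,1) g=1 f=7, (5,3) g=1 f=5]

expanded=(3,3); open=[(2,3) g=4 f=5, (3,4) g=4 f=7, (4,1) g=2 f=7, (4,4) g=3 f=7, (5,1) g=1 f=7, (5,3) g=1 f=5]; closed=[(3,3), (4,2), (4,3), (5,2)]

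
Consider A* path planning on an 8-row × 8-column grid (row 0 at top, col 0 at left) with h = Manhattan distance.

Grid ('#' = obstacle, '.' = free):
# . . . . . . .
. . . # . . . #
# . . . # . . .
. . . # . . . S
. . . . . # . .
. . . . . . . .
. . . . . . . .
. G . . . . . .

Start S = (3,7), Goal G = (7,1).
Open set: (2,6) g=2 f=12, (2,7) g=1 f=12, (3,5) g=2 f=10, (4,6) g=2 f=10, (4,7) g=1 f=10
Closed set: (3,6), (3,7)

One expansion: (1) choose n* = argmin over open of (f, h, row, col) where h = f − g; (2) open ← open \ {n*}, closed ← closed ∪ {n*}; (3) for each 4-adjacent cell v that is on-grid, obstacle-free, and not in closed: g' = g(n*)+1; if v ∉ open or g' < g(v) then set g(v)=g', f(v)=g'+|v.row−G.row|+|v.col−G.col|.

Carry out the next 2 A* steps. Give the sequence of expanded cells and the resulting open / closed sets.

step 1: expand (3,5) (f=10, h=8) → closed; open now [(2,5) g=3 f=12, (2,6) g=2 f=12, (2,7) g=1 f=12, (3,4) g=3 f=10, (4,6) g=2 f=10, (4,7) g=1 f=10]
step 2: expand (3,4) (f=10, h=7) → closed; open now [(2,5) g=3 f=12, (2,6) g=2 f=12, (2,7) g=1 f=12, (4,4) g=4 f=10, (4,6) g=2 f=10, (4,7) g=1 f=10]

order=[(3,5) → (3,4)]; open=[(2,5) g=3 f=12, (2,6) g=2 f=12, (2,7) g=1 f=12, (4,4) g=4 f=10, (4,6) g=2 f=10, (4,7) g=1 f=10]; closed=[(3,4), (3,5), (3,6), (3,7)]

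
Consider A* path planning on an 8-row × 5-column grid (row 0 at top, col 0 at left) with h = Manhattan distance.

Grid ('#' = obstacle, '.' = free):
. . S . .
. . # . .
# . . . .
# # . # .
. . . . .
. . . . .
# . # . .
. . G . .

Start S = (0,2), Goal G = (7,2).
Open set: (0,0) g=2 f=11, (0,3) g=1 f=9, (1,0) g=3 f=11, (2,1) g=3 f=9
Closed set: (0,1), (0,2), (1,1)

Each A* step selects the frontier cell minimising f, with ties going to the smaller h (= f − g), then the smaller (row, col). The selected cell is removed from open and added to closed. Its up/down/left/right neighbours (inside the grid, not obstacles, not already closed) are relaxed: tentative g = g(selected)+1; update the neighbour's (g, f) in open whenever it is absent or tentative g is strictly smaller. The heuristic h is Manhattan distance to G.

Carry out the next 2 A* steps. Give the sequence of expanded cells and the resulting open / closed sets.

order=[(2,1) → (2,2)]; open=[(0,0) g=2 f=11, (0,3) g=1 f=9, (1,0) g=3 f=11, (2,3) g=5 f=11, (3,2) g=5 f=9]; closed=[(0,1), (0,2), (1,1), (2,1), (2,2)]

step 1: expand (2,1) (f=9, h=6) → closed; open now [(0,0) g=2 f=11, (0,3) g=1 f=9, (1,0) g=3 f=11, (2,2) g=4 f=9]
step 2: expand (2,2) (f=9, h=5) → closed; open now [(0,0) g=2 f=11, (0,3) g=1 f=9, (1,0) g=3 f=11, (2,3) g=5 f=11, (3,2) g=5 f=9]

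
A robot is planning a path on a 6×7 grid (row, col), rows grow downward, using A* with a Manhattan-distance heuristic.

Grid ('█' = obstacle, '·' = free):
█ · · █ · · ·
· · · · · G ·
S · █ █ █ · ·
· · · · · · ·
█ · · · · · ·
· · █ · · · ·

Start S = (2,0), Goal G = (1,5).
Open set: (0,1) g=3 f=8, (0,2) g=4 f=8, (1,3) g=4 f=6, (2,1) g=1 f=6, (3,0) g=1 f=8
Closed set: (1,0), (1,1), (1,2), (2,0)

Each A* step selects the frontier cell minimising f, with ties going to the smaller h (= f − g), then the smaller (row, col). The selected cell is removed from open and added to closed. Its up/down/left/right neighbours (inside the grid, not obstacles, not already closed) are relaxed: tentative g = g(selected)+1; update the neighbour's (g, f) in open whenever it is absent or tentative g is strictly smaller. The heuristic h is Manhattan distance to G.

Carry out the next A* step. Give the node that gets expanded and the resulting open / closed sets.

expanded=(1,3); open=[(0,1) g=3 f=8, (0,2) g=4 f=8, (1,4) g=5 f=6, (2,1) g=1 f=6, (3,0) g=1 f=8]; closed=[(1,0), (1,1), (1,2), (1,3), (2,0)]

step 1: expand (1,3) (f=6, h=2) → closed; open now [(0,1) g=3 f=8, (0,2) g=4 f=8, (1,4) g=5 f=6, (2,1) g=1 f=6, (3,0) g=1 f=8]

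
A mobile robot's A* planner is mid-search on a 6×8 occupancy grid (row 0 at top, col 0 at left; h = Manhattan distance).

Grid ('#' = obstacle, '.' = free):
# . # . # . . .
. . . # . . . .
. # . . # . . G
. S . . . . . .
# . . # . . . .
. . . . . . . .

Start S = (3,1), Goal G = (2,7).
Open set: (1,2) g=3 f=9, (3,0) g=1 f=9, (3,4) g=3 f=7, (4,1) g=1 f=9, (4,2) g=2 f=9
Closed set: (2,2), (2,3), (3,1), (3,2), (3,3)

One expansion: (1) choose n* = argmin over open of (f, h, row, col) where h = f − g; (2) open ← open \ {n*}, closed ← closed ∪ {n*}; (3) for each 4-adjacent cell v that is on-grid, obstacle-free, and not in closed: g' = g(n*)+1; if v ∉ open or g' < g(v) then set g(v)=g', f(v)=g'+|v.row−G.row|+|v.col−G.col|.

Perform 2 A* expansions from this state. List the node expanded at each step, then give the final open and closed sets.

order=[(3,4) → (3,5)]; open=[(1,2) g=3 f=9, (2,5) g=5 f=7, (3,0) g=1 f=9, (3,6) g=5 f=7, (4,1) g=1 f=9, (4,2) g=2 f=9, (4,4) g=4 f=9, (4,5) g=5 f=9]; closed=[(2,2), (2,3), (3,1), (3,2), (3,3), (3,4), (3,5)]

step 1: expand (3,4) (f=7, h=4) → closed; open now [(1,2) g=3 f=9, (3,0) g=1 f=9, (3,5) g=4 f=7, (4,1) g=1 f=9, (4,2) g=2 f=9, (4,4) g=4 f=9]
step 2: expand (3,5) (f=7, h=3) → closed; open now [(1,2) g=3 f=9, (2,5) g=5 f=7, (3,0) g=1 f=9, (3,6) g=5 f=7, (4,1) g=1 f=9, (4,2) g=2 f=9, (4,4) g=4 f=9, (4,5) g=5 f=9]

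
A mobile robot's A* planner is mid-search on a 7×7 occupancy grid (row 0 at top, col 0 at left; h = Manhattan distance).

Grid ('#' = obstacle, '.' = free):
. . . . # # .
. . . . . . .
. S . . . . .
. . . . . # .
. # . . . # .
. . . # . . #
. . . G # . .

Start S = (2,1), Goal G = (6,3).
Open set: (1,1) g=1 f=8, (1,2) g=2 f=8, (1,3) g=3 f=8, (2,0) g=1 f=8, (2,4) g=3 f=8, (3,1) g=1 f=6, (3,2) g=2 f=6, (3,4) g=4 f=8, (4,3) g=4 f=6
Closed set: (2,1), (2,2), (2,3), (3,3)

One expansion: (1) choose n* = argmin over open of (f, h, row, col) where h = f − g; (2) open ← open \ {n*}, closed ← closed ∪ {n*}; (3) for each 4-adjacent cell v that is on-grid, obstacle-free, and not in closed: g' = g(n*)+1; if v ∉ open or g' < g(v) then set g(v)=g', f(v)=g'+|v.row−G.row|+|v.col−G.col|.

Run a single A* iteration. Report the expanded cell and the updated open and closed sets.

step 1: expand (4,3) (f=6, h=2) → closed; open now [(1,1) g=1 f=8, (1,2) g=2 f=8, (1,3) g=3 f=8, (2,0) g=1 f=8, (2,4) g=3 f=8, (3,1) g=1 f=6, (3,2) g=2 f=6, (3,4) g=4 f=8, (4,2) g=5 f=8, (4,4) g=5 f=8]

expanded=(4,3); open=[(1,1) g=1 f=8, (1,2) g=2 f=8, (1,3) g=3 f=8, (2,0) g=1 f=8, (2,4) g=3 f=8, (3,1) g=1 f=6, (3,2) g=2 f=6, (3,4) g=4 f=8, (4,2) g=5 f=8, (4,4) g=5 f=8]; closed=[(2,1), (2,2), (2,3), (3,3), (4,3)]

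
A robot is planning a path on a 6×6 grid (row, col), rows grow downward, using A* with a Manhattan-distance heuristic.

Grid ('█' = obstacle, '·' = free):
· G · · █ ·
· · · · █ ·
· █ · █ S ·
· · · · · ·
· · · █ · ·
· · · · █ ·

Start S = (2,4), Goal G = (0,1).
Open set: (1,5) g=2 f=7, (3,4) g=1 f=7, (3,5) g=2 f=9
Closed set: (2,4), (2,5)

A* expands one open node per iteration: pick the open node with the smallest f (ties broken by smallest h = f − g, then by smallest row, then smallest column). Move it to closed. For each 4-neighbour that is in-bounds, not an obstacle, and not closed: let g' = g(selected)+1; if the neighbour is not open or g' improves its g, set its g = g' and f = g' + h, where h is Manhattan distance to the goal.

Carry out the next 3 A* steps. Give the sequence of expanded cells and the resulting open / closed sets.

step 1: expand (1,5) (f=7, h=5) → closed; open now [(0,5) g=3 f=7, (3,4) g=1 f=7, (3,5) g=2 f=9]
step 2: expand (0,5) (f=7, h=4) → closed; open now [(3,4) g=1 f=7, (3,5) g=2 f=9]
step 3: expand (3,4) (f=7, h=6) → closed; open now [(3,3) g=2 f=7, (3,5) g=2 f=9, (4,4) g=2 f=9]

order=[(1,5) → (0,5) → (3,4)]; open=[(3,3) g=2 f=7, (3,5) g=2 f=9, (4,4) g=2 f=9]; closed=[(0,5), (1,5), (2,4), (2,5), (3,4)]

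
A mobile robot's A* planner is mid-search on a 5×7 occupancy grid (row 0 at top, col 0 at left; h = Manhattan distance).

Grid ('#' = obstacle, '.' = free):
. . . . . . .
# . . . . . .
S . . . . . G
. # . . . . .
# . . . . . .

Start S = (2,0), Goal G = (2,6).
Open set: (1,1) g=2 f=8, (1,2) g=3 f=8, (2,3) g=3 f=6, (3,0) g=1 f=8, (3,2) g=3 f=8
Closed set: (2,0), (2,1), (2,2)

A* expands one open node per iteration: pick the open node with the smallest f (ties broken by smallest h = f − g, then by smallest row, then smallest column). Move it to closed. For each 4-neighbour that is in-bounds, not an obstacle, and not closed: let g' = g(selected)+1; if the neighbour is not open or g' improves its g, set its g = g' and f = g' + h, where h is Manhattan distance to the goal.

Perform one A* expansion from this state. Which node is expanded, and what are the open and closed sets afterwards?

step 1: expand (2,3) (f=6, h=3) → closed; open now [(1,1) g=2 f=8, (1,2) g=3 f=8, (1,3) g=4 f=8, (2,4) g=4 f=6, (3,0) g=1 f=8, (3,2) g=3 f=8, (3,3) g=4 f=8]

expanded=(2,3); open=[(1,1) g=2 f=8, (1,2) g=3 f=8, (1,3) g=4 f=8, (2,4) g=4 f=6, (3,0) g=1 f=8, (3,2) g=3 f=8, (3,3) g=4 f=8]; closed=[(2,0), (2,1), (2,2), (2,3)]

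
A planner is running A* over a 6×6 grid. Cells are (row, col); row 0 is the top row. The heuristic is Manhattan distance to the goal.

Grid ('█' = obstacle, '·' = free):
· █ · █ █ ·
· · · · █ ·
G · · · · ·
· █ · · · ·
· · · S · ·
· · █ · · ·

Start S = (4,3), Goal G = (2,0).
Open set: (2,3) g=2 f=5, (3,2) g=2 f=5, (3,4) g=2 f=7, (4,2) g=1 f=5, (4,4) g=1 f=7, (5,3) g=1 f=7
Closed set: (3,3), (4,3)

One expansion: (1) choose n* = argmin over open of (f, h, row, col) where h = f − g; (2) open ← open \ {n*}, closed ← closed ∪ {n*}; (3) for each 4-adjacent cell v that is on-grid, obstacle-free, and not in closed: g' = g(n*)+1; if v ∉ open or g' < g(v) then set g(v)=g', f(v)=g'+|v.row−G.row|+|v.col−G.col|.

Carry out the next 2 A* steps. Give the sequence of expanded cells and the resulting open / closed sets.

step 1: expand (2,3) (f=5, h=3) → closed; open now [(1,3) g=3 f=7, (2,2) g=3 f=5, (2,4) g=3 f=7, (3,2) g=2 f=5, (3,4) g=2 f=7, (4,2) g=1 f=5, (4,4) g=1 f=7, (5,3) g=1 f=7]
step 2: expand (2,2) (f=5, h=2) → closed; open now [(1,2) g=4 f=7, (1,3) g=3 f=7, (2,1) g=4 f=5, (2,4) g=3 f=7, (3,2) g=2 f=5, (3,4) g=2 f=7, (4,2) g=1 f=5, (4,4) g=1 f=7, (5,3) g=1 f=7]

order=[(2,3) → (2,2)]; open=[(1,2) g=4 f=7, (1,3) g=3 f=7, (2,1) g=4 f=5, (2,4) g=3 f=7, (3,2) g=2 f=5, (3,4) g=2 f=7, (4,2) g=1 f=5, (4,4) g=1 f=7, (5,3) g=1 f=7]; closed=[(2,2), (2,3), (3,3), (4,3)]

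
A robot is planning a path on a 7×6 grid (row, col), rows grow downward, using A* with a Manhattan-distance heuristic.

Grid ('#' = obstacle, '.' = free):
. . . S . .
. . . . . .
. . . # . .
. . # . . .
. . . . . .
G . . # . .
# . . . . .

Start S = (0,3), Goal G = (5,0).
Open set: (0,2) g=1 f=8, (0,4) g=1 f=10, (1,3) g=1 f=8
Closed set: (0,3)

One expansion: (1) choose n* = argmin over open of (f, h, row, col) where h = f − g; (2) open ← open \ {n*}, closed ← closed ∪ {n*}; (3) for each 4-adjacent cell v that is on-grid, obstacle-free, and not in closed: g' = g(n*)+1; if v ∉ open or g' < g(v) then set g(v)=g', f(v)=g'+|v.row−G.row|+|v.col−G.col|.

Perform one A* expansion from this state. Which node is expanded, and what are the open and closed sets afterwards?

expanded=(0,2); open=[(0,1) g=2 f=8, (0,4) g=1 f=10, (1,2) g=2 f=8, (1,3) g=1 f=8]; closed=[(0,2), (0,3)]

step 1: expand (0,2) (f=8, h=7) → closed; open now [(0,1) g=2 f=8, (0,4) g=1 f=10, (1,2) g=2 f=8, (1,3) g=1 f=8]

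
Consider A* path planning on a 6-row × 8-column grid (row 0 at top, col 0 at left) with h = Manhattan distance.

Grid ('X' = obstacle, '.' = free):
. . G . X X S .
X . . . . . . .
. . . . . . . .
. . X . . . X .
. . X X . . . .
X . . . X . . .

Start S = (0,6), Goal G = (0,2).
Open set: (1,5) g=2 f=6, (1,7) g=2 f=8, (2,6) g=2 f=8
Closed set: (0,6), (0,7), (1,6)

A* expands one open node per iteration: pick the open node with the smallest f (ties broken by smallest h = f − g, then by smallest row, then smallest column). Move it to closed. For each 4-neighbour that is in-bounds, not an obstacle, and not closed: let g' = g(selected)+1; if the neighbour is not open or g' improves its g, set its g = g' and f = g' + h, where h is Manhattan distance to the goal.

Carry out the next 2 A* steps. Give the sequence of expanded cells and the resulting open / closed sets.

order=[(1,5) → (1,4)]; open=[(1,3) g=4 f=6, (1,7) g=2 f=8, (2,4) g=4 f=8, (2,5) g=3 f=8, (2,6) g=2 f=8]; closed=[(0,6), (0,7), (1,4), (1,5), (1,6)]

step 1: expand (1,5) (f=6, h=4) → closed; open now [(1,4) g=3 f=6, (1,7) g=2 f=8, (2,5) g=3 f=8, (2,6) g=2 f=8]
step 2: expand (1,4) (f=6, h=3) → closed; open now [(1,3) g=4 f=6, (1,7) g=2 f=8, (2,4) g=4 f=8, (2,5) g=3 f=8, (2,6) g=2 f=8]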